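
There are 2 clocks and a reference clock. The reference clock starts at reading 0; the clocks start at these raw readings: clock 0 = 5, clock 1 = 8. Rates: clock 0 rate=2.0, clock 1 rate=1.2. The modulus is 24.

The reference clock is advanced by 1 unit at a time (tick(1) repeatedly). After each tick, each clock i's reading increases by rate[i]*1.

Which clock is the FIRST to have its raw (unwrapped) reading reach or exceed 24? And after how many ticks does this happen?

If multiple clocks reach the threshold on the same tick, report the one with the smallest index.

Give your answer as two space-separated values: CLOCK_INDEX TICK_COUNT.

Answer: 0 10

Derivation:
clock 0: start=5, rate=2.0, needs 24-5 = 19; ticks = ceil(19/2.0) = ceil(9.5000) = 10; reading at tick 10 = 5 + 2.0*10 = 25.0000
clock 1: start=8, rate=1.2, needs 24-8 = 16; ticks = ceil(16/1.2) = ceil(13.3333) = 14; reading at tick 14 = 8 + 1.2*14 = 24.8000
Minimum tick count = 10; winners = [0]; smallest index = 0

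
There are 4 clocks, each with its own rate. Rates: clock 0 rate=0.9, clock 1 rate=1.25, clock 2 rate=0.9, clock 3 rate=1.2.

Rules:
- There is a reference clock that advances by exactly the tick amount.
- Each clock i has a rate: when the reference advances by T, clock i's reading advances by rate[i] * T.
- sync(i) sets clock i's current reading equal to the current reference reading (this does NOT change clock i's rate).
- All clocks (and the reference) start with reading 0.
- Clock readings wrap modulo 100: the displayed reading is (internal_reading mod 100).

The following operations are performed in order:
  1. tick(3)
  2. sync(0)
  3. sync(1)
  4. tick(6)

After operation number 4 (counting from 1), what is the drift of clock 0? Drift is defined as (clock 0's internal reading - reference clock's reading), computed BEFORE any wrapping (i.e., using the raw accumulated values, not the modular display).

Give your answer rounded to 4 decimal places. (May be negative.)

After op 1 tick(3): ref=3.0000 raw=[2.7000 3.7500 2.7000 3.6000]
After op 2 sync(0): ref=3.0000 raw=[3.0000 3.7500 2.7000 3.6000]
After op 3 sync(1): ref=3.0000 raw=[3.0000 3.0000 2.7000 3.6000]
After op 4 tick(6): ref=9.0000 raw=[8.4000 10.5000 8.1000 10.8000]
Drift of clock 0 after op 4: 8.4000 - 9.0000 = -0.6000

Answer: -0.6000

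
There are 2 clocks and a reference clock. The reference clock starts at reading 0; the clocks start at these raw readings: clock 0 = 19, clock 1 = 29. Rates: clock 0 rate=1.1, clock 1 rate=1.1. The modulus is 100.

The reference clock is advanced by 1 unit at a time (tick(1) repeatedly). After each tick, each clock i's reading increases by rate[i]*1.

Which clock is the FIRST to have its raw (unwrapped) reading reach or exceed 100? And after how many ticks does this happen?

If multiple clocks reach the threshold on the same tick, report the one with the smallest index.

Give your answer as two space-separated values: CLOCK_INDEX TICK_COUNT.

Answer: 1 65

Derivation:
clock 0: start=19, rate=1.1, needs 100-19 = 81; ticks = ceil(81/1.1) = ceil(73.6364) = 74; reading at tick 74 = 19 + 1.1*74 = 100.4000
clock 1: start=29, rate=1.1, needs 100-29 = 71; ticks = ceil(71/1.1) = ceil(64.5455) = 65; reading at tick 65 = 29 + 1.1*65 = 100.5000
Minimum tick count = 65; winners = [1]; smallest index = 1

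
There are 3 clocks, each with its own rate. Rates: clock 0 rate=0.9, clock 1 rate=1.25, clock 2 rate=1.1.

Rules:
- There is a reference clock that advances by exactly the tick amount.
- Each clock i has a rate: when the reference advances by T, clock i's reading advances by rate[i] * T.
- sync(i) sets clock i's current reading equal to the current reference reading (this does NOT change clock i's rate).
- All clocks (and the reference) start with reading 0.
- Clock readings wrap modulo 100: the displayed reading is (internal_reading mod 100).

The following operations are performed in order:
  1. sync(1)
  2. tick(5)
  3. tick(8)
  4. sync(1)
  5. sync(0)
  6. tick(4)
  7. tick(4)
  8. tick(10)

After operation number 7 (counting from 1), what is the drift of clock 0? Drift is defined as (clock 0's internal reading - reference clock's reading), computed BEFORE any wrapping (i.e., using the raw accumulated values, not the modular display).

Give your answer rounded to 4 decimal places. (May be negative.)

After op 1 sync(1): ref=0.0000 raw=[0.0000 0.0000 0.0000]
After op 2 tick(5): ref=5.0000 raw=[4.5000 6.2500 5.5000]
After op 3 tick(8): ref=13.0000 raw=[11.7000 16.2500 14.3000]
After op 4 sync(1): ref=13.0000 raw=[11.7000 13.0000 14.3000]
After op 5 sync(0): ref=13.0000 raw=[13.0000 13.0000 14.3000]
After op 6 tick(4): ref=17.0000 raw=[16.6000 18.0000 18.7000]
After op 7 tick(4): ref=21.0000 raw=[20.2000 23.0000 23.1000]
Drift of clock 0 after op 7: 20.2000 - 21.0000 = -0.8000

Answer: -0.8000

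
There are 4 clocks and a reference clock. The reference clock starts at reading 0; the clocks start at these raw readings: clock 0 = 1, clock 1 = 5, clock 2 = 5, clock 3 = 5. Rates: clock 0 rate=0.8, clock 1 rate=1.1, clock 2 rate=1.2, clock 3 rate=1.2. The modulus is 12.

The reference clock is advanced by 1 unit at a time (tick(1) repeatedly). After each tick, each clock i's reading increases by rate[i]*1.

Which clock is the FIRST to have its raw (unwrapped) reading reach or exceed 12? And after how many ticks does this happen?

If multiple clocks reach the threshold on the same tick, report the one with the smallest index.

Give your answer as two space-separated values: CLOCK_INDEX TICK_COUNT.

Answer: 2 6

Derivation:
clock 0: start=1, rate=0.8, needs 12-1 = 11; ticks = ceil(11/0.8) = ceil(13.7500) = 14; reading at tick 14 = 1 + 0.8*14 = 12.2000
clock 1: start=5, rate=1.1, needs 12-5 = 7; ticks = ceil(7/1.1) = ceil(6.3636) = 7; reading at tick 7 = 5 + 1.1*7 = 12.7000
clock 2: start=5, rate=1.2, needs 12-5 = 7; ticks = ceil(7/1.2) = ceil(5.8333) = 6; reading at tick 6 = 5 + 1.2*6 = 12.2000
clock 3: start=5, rate=1.2, needs 12-5 = 7; ticks = ceil(7/1.2) = ceil(5.8333) = 6; reading at tick 6 = 5 + 1.2*6 = 12.2000
Minimum tick count = 6; winners = [2, 3]; smallest index = 2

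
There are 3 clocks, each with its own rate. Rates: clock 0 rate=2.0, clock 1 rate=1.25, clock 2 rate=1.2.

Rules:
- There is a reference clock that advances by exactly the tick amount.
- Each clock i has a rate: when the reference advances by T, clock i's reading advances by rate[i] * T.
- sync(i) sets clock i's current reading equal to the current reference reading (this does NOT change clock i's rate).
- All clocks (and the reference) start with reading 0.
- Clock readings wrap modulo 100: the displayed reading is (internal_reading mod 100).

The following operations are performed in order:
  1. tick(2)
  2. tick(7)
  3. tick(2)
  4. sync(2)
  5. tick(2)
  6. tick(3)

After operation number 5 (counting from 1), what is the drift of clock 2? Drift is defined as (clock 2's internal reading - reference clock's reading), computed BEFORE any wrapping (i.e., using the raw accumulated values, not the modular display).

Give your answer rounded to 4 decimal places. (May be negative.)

After op 1 tick(2): ref=2.0000 raw=[4.0000 2.5000 2.4000]
After op 2 tick(7): ref=9.0000 raw=[18.0000 11.2500 10.8000]
After op 3 tick(2): ref=11.0000 raw=[22.0000 13.7500 13.2000]
After op 4 sync(2): ref=11.0000 raw=[22.0000 13.7500 11.0000]
After op 5 tick(2): ref=13.0000 raw=[26.0000 16.2500 13.4000]
Drift of clock 2 after op 5: 13.4000 - 13.0000 = 0.4000

Answer: 0.4000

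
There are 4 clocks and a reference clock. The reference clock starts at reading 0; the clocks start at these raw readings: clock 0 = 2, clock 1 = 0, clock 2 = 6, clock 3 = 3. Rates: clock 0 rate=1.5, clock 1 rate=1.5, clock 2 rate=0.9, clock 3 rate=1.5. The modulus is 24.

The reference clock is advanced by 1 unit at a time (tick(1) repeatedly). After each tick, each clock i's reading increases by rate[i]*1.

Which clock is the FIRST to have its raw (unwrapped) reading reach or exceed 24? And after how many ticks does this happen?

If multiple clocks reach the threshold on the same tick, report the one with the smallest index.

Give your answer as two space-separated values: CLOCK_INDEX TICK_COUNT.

clock 0: start=2, rate=1.5, needs 24-2 = 22; ticks = ceil(22/1.5) = ceil(14.6667) = 15; reading at tick 15 = 2 + 1.5*15 = 24.5000
clock 1: start=0, rate=1.5, needs 24-0 = 24; ticks = ceil(24/1.5) = ceil(16.0000) = 16; reading at tick 16 = 0 + 1.5*16 = 24.0000
clock 2: start=6, rate=0.9, needs 24-6 = 18; ticks = ceil(18/0.9) = ceil(20.0000) = 20; reading at tick 20 = 6 + 0.9*20 = 24.0000
clock 3: start=3, rate=1.5, needs 24-3 = 21; ticks = ceil(21/1.5) = ceil(14.0000) = 14; reading at tick 14 = 3 + 1.5*14 = 24.0000
Minimum tick count = 14; winners = [3]; smallest index = 3

Answer: 3 14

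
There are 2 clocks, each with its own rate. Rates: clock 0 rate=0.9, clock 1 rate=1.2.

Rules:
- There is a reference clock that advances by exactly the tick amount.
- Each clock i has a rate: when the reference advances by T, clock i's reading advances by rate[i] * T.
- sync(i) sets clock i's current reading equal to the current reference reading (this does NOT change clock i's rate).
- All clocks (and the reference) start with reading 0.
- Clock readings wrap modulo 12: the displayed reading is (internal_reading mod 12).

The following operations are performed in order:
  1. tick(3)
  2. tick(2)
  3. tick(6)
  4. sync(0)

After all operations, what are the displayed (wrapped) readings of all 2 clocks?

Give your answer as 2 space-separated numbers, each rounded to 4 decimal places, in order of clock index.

Answer: 11.0000 1.2000

Derivation:
After op 1 tick(3): ref=3.0000 raw=[2.7000 3.6000]
After op 2 tick(2): ref=5.0000 raw=[4.5000 6.0000]
After op 3 tick(6): ref=11.0000 raw=[9.9000 13.2000]
After op 4 sync(0): ref=11.0000 raw=[11.0000 13.2000]
Wrap final raw readings (mod 12): 11.0000 mod 12 = 11.0000; 13.2000 mod 12 = 1.2000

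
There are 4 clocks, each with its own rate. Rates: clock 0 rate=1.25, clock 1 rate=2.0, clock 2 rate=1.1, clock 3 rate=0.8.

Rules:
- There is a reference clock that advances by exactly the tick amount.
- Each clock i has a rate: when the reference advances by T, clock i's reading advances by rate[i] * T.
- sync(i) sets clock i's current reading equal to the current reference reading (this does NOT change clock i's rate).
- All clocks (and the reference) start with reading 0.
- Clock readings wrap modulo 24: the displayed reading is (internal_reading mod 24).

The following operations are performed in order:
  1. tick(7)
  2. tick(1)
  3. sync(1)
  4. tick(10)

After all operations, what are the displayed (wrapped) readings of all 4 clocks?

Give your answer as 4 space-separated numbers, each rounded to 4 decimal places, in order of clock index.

After op 1 tick(7): ref=7.0000 raw=[8.7500 14.0000 7.7000 5.6000]
After op 2 tick(1): ref=8.0000 raw=[10.0000 16.0000 8.8000 6.4000]
After op 3 sync(1): ref=8.0000 raw=[10.0000 8.0000 8.8000 6.4000]
After op 4 tick(10): ref=18.0000 raw=[22.5000 28.0000 19.8000 14.4000]
Wrap final raw readings (mod 24): 22.5000 mod 24 = 22.5000; 28.0000 mod 24 = 4.0000; 19.8000 mod 24 = 19.8000; 14.4000 mod 24 = 14.4000

Answer: 22.5000 4.0000 19.8000 14.4000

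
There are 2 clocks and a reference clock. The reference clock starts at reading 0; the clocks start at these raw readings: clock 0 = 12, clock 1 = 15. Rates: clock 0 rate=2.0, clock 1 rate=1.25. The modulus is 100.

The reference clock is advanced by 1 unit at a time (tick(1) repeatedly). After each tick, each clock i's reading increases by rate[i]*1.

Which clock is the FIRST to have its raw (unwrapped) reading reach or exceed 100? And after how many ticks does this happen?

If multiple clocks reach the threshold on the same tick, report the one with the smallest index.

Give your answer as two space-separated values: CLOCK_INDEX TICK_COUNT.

Answer: 0 44

Derivation:
clock 0: start=12, rate=2.0, needs 100-12 = 88; ticks = ceil(88/2.0) = ceil(44.0000) = 44; reading at tick 44 = 12 + 2.0*44 = 100.0000
clock 1: start=15, rate=1.25, needs 100-15 = 85; ticks = ceil(85/1.25) = ceil(68.0000) = 68; reading at tick 68 = 15 + 1.25*68 = 100.0000
Minimum tick count = 44; winners = [0]; smallest index = 0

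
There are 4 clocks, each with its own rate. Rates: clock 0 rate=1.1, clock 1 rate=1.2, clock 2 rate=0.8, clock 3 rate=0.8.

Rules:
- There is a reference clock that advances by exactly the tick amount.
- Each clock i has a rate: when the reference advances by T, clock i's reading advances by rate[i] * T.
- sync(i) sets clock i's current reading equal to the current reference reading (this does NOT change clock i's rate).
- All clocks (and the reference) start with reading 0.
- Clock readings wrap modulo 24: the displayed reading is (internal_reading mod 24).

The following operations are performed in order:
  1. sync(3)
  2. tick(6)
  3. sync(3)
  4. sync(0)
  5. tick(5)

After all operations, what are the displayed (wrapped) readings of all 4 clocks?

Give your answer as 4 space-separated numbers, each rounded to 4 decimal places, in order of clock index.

Answer: 11.5000 13.2000 8.8000 10.0000

Derivation:
After op 1 sync(3): ref=0.0000 raw=[0.0000 0.0000 0.0000 0.0000]
After op 2 tick(6): ref=6.0000 raw=[6.6000 7.2000 4.8000 4.8000]
After op 3 sync(3): ref=6.0000 raw=[6.6000 7.2000 4.8000 6.0000]
After op 4 sync(0): ref=6.0000 raw=[6.0000 7.2000 4.8000 6.0000]
After op 5 tick(5): ref=11.0000 raw=[11.5000 13.2000 8.8000 10.0000]
Wrap final raw readings (mod 24): 11.5000 mod 24 = 11.5000; 13.2000 mod 24 = 13.2000; 8.8000 mod 24 = 8.8000; 10.0000 mod 24 = 10.0000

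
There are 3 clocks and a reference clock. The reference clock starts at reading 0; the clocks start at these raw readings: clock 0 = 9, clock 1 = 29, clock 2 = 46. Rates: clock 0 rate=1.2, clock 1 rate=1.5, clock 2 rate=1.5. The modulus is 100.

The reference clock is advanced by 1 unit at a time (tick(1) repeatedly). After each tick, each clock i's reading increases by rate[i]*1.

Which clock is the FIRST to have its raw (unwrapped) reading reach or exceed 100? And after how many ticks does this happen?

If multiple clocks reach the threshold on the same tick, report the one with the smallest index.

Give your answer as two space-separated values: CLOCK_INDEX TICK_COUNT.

clock 0: start=9, rate=1.2, needs 100-9 = 91; ticks = ceil(91/1.2) = ceil(75.8333) = 76; reading at tick 76 = 9 + 1.2*76 = 100.2000
clock 1: start=29, rate=1.5, needs 100-29 = 71; ticks = ceil(71/1.5) = ceil(47.3333) = 48; reading at tick 48 = 29 + 1.5*48 = 101.0000
clock 2: start=46, rate=1.5, needs 100-46 = 54; ticks = ceil(54/1.5) = ceil(36.0000) = 36; reading at tick 36 = 46 + 1.5*36 = 100.0000
Minimum tick count = 36; winners = [2]; smallest index = 2

Answer: 2 36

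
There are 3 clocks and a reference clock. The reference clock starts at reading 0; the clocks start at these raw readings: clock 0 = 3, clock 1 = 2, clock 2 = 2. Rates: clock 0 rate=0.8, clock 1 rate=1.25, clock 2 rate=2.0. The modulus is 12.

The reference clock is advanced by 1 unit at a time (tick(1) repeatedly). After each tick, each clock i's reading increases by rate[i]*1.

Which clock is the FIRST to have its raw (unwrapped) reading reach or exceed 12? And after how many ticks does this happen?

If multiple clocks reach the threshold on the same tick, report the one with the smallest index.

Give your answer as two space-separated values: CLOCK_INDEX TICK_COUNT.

Answer: 2 5

Derivation:
clock 0: start=3, rate=0.8, needs 12-3 = 9; ticks = ceil(9/0.8) = ceil(11.2500) = 12; reading at tick 12 = 3 + 0.8*12 = 12.6000
clock 1: start=2, rate=1.25, needs 12-2 = 10; ticks = ceil(10/1.25) = ceil(8.0000) = 8; reading at tick 8 = 2 + 1.25*8 = 12.0000
clock 2: start=2, rate=2.0, needs 12-2 = 10; ticks = ceil(10/2.0) = ceil(5.0000) = 5; reading at tick 5 = 2 + 2.0*5 = 12.0000
Minimum tick count = 5; winners = [2]; smallest index = 2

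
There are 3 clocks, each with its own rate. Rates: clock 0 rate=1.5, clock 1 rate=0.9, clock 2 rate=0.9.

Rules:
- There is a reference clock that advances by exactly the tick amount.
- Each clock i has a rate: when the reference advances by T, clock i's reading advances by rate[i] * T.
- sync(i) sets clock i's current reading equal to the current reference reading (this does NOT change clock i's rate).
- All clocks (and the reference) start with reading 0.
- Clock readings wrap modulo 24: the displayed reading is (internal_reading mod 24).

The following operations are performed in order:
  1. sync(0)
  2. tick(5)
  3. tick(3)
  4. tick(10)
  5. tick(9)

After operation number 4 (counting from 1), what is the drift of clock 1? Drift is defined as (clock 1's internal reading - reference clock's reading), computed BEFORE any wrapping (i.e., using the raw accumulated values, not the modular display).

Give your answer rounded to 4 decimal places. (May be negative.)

Answer: -1.8000

Derivation:
After op 1 sync(0): ref=0.0000 raw=[0.0000 0.0000 0.0000]
After op 2 tick(5): ref=5.0000 raw=[7.5000 4.5000 4.5000]
After op 3 tick(3): ref=8.0000 raw=[12.0000 7.2000 7.2000]
After op 4 tick(10): ref=18.0000 raw=[27.0000 16.2000 16.2000]
Drift of clock 1 after op 4: 16.2000 - 18.0000 = -1.8000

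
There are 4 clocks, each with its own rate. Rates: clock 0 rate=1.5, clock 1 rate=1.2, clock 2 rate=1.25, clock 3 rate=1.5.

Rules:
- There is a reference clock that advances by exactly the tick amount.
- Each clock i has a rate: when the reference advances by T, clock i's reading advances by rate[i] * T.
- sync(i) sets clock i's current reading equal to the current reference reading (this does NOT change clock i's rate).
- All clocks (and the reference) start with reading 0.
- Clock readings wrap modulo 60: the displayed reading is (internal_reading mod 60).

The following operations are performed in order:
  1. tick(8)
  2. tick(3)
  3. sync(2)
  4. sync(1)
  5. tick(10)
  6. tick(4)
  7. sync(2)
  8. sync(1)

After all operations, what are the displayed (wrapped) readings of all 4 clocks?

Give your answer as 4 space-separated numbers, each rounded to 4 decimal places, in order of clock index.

After op 1 tick(8): ref=8.0000 raw=[12.0000 9.6000 10.0000 12.0000]
After op 2 tick(3): ref=11.0000 raw=[16.5000 13.2000 13.7500 16.5000]
After op 3 sync(2): ref=11.0000 raw=[16.5000 13.2000 11.0000 16.5000]
After op 4 sync(1): ref=11.0000 raw=[16.5000 11.0000 11.0000 16.5000]
After op 5 tick(10): ref=21.0000 raw=[31.5000 23.0000 23.5000 31.5000]
After op 6 tick(4): ref=25.0000 raw=[37.5000 27.8000 28.5000 37.5000]
After op 7 sync(2): ref=25.0000 raw=[37.5000 27.8000 25.0000 37.5000]
After op 8 sync(1): ref=25.0000 raw=[37.5000 25.0000 25.0000 37.5000]
Wrap final raw readings (mod 60): 37.5000 mod 60 = 37.5000; 25.0000 mod 60 = 25.0000; 25.0000 mod 60 = 25.0000; 37.5000 mod 60 = 37.5000

Answer: 37.5000 25.0000 25.0000 37.5000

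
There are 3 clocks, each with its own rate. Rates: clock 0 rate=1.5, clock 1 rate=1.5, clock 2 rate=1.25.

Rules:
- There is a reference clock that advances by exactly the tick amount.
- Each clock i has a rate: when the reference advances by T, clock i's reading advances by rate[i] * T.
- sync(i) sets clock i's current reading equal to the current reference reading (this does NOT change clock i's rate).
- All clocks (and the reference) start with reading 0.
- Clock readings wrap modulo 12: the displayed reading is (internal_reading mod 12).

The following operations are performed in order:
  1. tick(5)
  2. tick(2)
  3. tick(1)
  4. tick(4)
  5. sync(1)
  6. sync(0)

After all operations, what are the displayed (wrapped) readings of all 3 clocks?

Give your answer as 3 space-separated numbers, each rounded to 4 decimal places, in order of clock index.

After op 1 tick(5): ref=5.0000 raw=[7.5000 7.5000 6.2500]
After op 2 tick(2): ref=7.0000 raw=[10.5000 10.5000 8.7500]
After op 3 tick(1): ref=8.0000 raw=[12.0000 12.0000 10.0000]
After op 4 tick(4): ref=12.0000 raw=[18.0000 18.0000 15.0000]
After op 5 sync(1): ref=12.0000 raw=[18.0000 12.0000 15.0000]
After op 6 sync(0): ref=12.0000 raw=[12.0000 12.0000 15.0000]
Wrap final raw readings (mod 12): 12.0000 mod 12 = 0.0000; 12.0000 mod 12 = 0.0000; 15.0000 mod 12 = 3.0000

Answer: 0.0000 0.0000 3.0000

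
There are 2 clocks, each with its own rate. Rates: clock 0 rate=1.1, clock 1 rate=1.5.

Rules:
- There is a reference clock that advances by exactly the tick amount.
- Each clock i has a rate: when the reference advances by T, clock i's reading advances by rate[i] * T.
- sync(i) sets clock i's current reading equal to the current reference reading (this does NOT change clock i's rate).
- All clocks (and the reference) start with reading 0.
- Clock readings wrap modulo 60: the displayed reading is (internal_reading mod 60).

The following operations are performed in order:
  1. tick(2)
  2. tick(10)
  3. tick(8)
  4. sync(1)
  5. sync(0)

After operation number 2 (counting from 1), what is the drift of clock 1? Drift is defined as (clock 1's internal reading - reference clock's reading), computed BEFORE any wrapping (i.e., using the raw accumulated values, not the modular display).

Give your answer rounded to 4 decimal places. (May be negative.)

Answer: 6.0000

Derivation:
After op 1 tick(2): ref=2.0000 raw=[2.2000 3.0000]
After op 2 tick(10): ref=12.0000 raw=[13.2000 18.0000]
Drift of clock 1 after op 2: 18.0000 - 12.0000 = 6.0000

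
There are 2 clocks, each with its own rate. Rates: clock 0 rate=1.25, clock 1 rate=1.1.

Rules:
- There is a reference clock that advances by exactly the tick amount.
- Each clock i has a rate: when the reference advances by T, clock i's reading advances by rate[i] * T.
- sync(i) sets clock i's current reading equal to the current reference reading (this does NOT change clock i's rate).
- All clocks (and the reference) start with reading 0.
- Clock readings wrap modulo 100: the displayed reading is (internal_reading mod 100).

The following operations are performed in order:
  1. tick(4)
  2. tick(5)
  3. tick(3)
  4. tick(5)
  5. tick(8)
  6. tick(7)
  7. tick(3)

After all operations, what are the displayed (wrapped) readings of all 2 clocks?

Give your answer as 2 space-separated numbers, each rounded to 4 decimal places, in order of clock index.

After op 1 tick(4): ref=4.0000 raw=[5.0000 4.4000]
After op 2 tick(5): ref=9.0000 raw=[11.2500 9.9000]
After op 3 tick(3): ref=12.0000 raw=[15.0000 13.2000]
After op 4 tick(5): ref=17.0000 raw=[21.2500 18.7000]
After op 5 tick(8): ref=25.0000 raw=[31.2500 27.5000]
After op 6 tick(7): ref=32.0000 raw=[40.0000 35.2000]
After op 7 tick(3): ref=35.0000 raw=[43.7500 38.5000]
Wrap final raw readings (mod 100): 43.7500 mod 100 = 43.7500; 38.5000 mod 100 = 38.5000

Answer: 43.7500 38.5000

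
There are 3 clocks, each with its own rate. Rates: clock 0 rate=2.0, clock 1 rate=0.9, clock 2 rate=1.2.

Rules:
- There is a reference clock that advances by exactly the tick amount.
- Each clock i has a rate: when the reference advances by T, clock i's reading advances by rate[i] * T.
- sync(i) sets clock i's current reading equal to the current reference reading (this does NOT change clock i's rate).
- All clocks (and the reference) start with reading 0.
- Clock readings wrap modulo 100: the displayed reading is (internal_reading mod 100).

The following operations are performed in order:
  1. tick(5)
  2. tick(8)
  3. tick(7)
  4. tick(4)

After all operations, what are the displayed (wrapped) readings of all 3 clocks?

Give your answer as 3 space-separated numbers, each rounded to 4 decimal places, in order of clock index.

After op 1 tick(5): ref=5.0000 raw=[10.0000 4.5000 6.0000]
After op 2 tick(8): ref=13.0000 raw=[26.0000 11.7000 15.6000]
After op 3 tick(7): ref=20.0000 raw=[40.0000 18.0000 24.0000]
After op 4 tick(4): ref=24.0000 raw=[48.0000 21.6000 28.8000]
Wrap final raw readings (mod 100): 48.0000 mod 100 = 48.0000; 21.6000 mod 100 = 21.6000; 28.8000 mod 100 = 28.8000

Answer: 48.0000 21.6000 28.8000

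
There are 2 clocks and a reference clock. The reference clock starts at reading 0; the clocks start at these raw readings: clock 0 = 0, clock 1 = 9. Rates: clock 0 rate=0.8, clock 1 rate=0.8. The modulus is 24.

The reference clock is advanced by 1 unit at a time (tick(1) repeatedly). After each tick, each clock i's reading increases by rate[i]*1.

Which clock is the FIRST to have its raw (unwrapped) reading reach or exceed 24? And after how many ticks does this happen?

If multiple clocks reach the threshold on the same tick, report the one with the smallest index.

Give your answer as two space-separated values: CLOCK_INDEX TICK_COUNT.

clock 0: start=0, rate=0.8, needs 24-0 = 24; ticks = ceil(24/0.8) = ceil(30.0000) = 30; reading at tick 30 = 0 + 0.8*30 = 24.0000
clock 1: start=9, rate=0.8, needs 24-9 = 15; ticks = ceil(15/0.8) = ceil(18.7500) = 19; reading at tick 19 = 9 + 0.8*19 = 24.2000
Minimum tick count = 19; winners = [1]; smallest index = 1

Answer: 1 19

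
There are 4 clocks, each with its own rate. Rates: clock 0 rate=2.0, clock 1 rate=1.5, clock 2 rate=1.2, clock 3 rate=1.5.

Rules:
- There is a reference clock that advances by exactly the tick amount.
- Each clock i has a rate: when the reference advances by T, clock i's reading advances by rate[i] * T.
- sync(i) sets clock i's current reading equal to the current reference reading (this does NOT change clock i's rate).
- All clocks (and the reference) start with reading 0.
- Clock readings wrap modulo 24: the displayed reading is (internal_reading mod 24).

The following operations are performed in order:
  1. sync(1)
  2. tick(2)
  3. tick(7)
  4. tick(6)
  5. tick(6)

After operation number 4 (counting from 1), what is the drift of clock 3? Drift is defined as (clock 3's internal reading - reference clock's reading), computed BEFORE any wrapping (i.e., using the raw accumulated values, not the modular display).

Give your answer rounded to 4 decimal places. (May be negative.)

After op 1 sync(1): ref=0.0000 raw=[0.0000 0.0000 0.0000 0.0000]
After op 2 tick(2): ref=2.0000 raw=[4.0000 3.0000 2.4000 3.0000]
After op 3 tick(7): ref=9.0000 raw=[18.0000 13.5000 10.8000 13.5000]
After op 4 tick(6): ref=15.0000 raw=[30.0000 22.5000 18.0000 22.5000]
Drift of clock 3 after op 4: 22.5000 - 15.0000 = 7.5000

Answer: 7.5000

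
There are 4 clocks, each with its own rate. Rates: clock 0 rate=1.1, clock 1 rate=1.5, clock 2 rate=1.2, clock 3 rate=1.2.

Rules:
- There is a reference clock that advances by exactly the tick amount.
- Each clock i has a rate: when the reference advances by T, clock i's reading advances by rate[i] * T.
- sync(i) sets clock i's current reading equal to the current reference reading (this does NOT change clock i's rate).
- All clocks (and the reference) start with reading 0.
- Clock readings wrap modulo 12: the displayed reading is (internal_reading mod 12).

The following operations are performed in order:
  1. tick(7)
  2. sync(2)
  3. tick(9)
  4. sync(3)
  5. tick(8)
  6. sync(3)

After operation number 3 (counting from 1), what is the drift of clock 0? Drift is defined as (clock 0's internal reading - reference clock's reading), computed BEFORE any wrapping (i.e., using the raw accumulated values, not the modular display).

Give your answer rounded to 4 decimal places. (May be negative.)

Answer: 1.6000

Derivation:
After op 1 tick(7): ref=7.0000 raw=[7.7000 10.5000 8.4000 8.4000]
After op 2 sync(2): ref=7.0000 raw=[7.7000 10.5000 7.0000 8.4000]
After op 3 tick(9): ref=16.0000 raw=[17.6000 24.0000 17.8000 19.2000]
Drift of clock 0 after op 3: 17.6000 - 16.0000 = 1.6000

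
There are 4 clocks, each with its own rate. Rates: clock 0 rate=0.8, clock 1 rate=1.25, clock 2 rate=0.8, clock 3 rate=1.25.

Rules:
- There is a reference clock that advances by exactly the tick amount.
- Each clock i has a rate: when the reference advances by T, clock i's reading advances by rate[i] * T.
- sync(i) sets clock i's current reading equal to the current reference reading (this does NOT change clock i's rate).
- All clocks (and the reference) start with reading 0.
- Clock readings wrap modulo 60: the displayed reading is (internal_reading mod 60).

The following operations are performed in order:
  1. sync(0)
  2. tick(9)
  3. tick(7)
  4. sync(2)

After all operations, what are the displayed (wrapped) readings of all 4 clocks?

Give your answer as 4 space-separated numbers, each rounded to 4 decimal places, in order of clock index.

After op 1 sync(0): ref=0.0000 raw=[0.0000 0.0000 0.0000 0.0000]
After op 2 tick(9): ref=9.0000 raw=[7.2000 11.2500 7.2000 11.2500]
After op 3 tick(7): ref=16.0000 raw=[12.8000 20.0000 12.8000 20.0000]
After op 4 sync(2): ref=16.0000 raw=[12.8000 20.0000 16.0000 20.0000]
Wrap final raw readings (mod 60): 12.8000 mod 60 = 12.8000; 20.0000 mod 60 = 20.0000; 16.0000 mod 60 = 16.0000; 20.0000 mod 60 = 20.0000

Answer: 12.8000 20.0000 16.0000 20.0000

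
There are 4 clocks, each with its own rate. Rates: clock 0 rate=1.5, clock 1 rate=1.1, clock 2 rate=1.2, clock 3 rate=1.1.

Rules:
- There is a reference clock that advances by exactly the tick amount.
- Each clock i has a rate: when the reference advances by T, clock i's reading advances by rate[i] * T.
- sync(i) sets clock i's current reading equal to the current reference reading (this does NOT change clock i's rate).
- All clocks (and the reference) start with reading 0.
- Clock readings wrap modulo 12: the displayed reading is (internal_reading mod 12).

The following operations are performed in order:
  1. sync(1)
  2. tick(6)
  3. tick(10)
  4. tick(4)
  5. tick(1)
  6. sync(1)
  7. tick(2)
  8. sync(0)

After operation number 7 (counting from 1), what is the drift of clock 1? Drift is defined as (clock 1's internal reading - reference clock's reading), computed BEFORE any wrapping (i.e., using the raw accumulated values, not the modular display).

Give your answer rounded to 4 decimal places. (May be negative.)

After op 1 sync(1): ref=0.0000 raw=[0.0000 0.0000 0.0000 0.0000]
After op 2 tick(6): ref=6.0000 raw=[9.0000 6.6000 7.2000 6.6000]
After op 3 tick(10): ref=16.0000 raw=[24.0000 17.6000 19.2000 17.6000]
After op 4 tick(4): ref=20.0000 raw=[30.0000 22.0000 24.0000 22.0000]
After op 5 tick(1): ref=21.0000 raw=[31.5000 23.1000 25.2000 23.1000]
After op 6 sync(1): ref=21.0000 raw=[31.5000 21.0000 25.2000 23.1000]
After op 7 tick(2): ref=23.0000 raw=[34.5000 23.2000 27.6000 25.3000]
Drift of clock 1 after op 7: 23.2000 - 23.0000 = 0.2000

Answer: 0.2000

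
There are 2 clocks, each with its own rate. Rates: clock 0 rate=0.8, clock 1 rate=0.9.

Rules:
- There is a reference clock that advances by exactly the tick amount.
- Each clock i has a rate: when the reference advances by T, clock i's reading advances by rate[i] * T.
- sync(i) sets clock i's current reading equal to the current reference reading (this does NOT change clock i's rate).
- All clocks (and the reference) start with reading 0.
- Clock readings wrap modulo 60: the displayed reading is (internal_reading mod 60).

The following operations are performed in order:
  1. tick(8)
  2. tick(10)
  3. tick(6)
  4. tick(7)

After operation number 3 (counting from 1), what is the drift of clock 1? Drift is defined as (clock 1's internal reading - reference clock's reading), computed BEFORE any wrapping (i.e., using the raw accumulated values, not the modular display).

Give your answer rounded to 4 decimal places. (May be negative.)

Answer: -2.4000

Derivation:
After op 1 tick(8): ref=8.0000 raw=[6.4000 7.2000]
After op 2 tick(10): ref=18.0000 raw=[14.4000 16.2000]
After op 3 tick(6): ref=24.0000 raw=[19.2000 21.6000]
Drift of clock 1 after op 3: 21.6000 - 24.0000 = -2.4000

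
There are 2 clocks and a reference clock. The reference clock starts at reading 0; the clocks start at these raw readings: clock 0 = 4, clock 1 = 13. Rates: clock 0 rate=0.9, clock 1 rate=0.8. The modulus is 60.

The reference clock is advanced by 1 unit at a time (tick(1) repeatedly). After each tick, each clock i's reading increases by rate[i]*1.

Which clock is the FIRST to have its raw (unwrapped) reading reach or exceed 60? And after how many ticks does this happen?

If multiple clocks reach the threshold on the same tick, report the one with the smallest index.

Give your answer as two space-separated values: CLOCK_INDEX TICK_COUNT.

Answer: 1 59

Derivation:
clock 0: start=4, rate=0.9, needs 60-4 = 56; ticks = ceil(56/0.9) = ceil(62.2222) = 63; reading at tick 63 = 4 + 0.9*63 = 60.7000
clock 1: start=13, rate=0.8, needs 60-13 = 47; ticks = ceil(47/0.8) = ceil(58.7500) = 59; reading at tick 59 = 13 + 0.8*59 = 60.2000
Minimum tick count = 59; winners = [1]; smallest index = 1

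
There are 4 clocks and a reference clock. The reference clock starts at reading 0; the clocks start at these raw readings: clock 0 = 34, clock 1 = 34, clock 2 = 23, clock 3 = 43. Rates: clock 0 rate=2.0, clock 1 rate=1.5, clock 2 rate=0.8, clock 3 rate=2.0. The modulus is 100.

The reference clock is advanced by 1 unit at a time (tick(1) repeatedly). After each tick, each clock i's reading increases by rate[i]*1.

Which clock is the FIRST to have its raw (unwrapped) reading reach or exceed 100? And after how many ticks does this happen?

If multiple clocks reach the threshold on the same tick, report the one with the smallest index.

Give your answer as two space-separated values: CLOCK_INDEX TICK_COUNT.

Answer: 3 29

Derivation:
clock 0: start=34, rate=2.0, needs 100-34 = 66; ticks = ceil(66/2.0) = ceil(33.0000) = 33; reading at tick 33 = 34 + 2.0*33 = 100.0000
clock 1: start=34, rate=1.5, needs 100-34 = 66; ticks = ceil(66/1.5) = ceil(44.0000) = 44; reading at tick 44 = 34 + 1.5*44 = 100.0000
clock 2: start=23, rate=0.8, needs 100-23 = 77; ticks = ceil(77/0.8) = ceil(96.2500) = 97; reading at tick 97 = 23 + 0.8*97 = 100.6000
clock 3: start=43, rate=2.0, needs 100-43 = 57; ticks = ceil(57/2.0) = ceil(28.5000) = 29; reading at tick 29 = 43 + 2.0*29 = 101.0000
Minimum tick count = 29; winners = [3]; smallest index = 3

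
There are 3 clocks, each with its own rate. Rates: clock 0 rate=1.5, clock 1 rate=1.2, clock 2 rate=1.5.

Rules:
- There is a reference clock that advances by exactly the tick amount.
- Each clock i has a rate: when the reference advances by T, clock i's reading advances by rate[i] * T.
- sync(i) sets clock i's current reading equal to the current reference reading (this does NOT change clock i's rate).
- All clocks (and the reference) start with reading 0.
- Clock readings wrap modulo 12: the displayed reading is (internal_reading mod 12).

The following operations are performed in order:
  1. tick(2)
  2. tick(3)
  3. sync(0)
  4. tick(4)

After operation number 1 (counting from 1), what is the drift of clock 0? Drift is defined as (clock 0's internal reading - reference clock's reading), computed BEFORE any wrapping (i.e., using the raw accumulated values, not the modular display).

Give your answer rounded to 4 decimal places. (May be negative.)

After op 1 tick(2): ref=2.0000 raw=[3.0000 2.4000 3.0000]
Drift of clock 0 after op 1: 3.0000 - 2.0000 = 1.0000

Answer: 1.0000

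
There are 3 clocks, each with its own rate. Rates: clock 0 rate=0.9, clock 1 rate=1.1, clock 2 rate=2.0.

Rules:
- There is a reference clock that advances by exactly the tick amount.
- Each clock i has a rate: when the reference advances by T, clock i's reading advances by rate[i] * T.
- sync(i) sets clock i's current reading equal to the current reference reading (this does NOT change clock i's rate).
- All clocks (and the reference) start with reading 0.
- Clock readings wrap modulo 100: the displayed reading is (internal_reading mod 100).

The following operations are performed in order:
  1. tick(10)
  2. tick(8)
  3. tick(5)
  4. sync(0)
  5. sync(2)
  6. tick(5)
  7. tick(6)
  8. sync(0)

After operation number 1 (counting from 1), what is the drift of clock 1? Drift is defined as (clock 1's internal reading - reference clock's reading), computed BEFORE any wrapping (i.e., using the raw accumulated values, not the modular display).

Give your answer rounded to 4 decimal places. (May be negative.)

Answer: 1.0000

Derivation:
After op 1 tick(10): ref=10.0000 raw=[9.0000 11.0000 20.0000]
Drift of clock 1 after op 1: 11.0000 - 10.0000 = 1.0000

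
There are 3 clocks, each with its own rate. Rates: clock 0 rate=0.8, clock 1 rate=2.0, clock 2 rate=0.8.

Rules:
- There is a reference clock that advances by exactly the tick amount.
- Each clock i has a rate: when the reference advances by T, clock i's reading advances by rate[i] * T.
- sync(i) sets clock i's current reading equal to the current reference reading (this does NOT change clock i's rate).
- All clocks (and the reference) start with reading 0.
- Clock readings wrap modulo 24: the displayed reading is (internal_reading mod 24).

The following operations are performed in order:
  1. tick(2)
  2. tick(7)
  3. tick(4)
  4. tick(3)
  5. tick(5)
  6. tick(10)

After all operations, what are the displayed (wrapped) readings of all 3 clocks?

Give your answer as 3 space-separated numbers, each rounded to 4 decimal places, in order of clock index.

After op 1 tick(2): ref=2.0000 raw=[1.6000 4.0000 1.6000]
After op 2 tick(7): ref=9.0000 raw=[7.2000 18.0000 7.2000]
After op 3 tick(4): ref=13.0000 raw=[10.4000 26.0000 10.4000]
After op 4 tick(3): ref=16.0000 raw=[12.8000 32.0000 12.8000]
After op 5 tick(5): ref=21.0000 raw=[16.8000 42.0000 16.8000]
After op 6 tick(10): ref=31.0000 raw=[24.8000 62.0000 24.8000]
Wrap final raw readings (mod 24): 24.8000 mod 24 = 0.8000; 62.0000 mod 24 = 14.0000; 24.8000 mod 24 = 0.8000

Answer: 0.8000 14.0000 0.8000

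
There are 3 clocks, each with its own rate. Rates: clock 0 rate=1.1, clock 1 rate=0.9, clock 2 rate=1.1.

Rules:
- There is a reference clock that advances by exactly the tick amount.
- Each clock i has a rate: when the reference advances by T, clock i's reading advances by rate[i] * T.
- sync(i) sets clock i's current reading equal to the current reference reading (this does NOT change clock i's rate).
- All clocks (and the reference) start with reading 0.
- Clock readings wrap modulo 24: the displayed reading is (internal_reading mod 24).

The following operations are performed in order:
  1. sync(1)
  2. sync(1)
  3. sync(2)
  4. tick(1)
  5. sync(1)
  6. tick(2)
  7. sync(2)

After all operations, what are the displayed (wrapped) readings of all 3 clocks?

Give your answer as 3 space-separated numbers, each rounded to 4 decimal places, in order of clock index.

Answer: 3.3000 2.8000 3.0000

Derivation:
After op 1 sync(1): ref=0.0000 raw=[0.0000 0.0000 0.0000]
After op 2 sync(1): ref=0.0000 raw=[0.0000 0.0000 0.0000]
After op 3 sync(2): ref=0.0000 raw=[0.0000 0.0000 0.0000]
After op 4 tick(1): ref=1.0000 raw=[1.1000 0.9000 1.1000]
After op 5 sync(1): ref=1.0000 raw=[1.1000 1.0000 1.1000]
After op 6 tick(2): ref=3.0000 raw=[3.3000 2.8000 3.3000]
After op 7 sync(2): ref=3.0000 raw=[3.3000 2.8000 3.0000]
Wrap final raw readings (mod 24): 3.3000 mod 24 = 3.3000; 2.8000 mod 24 = 2.8000; 3.0000 mod 24 = 3.0000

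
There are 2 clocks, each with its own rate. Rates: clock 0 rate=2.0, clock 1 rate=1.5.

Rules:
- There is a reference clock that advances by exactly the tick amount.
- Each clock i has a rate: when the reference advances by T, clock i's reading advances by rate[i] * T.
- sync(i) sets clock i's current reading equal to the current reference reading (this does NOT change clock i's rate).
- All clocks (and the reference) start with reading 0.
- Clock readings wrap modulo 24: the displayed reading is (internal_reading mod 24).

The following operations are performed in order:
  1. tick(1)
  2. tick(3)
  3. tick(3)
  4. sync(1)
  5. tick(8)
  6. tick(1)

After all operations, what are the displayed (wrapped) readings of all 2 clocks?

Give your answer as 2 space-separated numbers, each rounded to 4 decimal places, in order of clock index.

After op 1 tick(1): ref=1.0000 raw=[2.0000 1.5000]
After op 2 tick(3): ref=4.0000 raw=[8.0000 6.0000]
After op 3 tick(3): ref=7.0000 raw=[14.0000 10.5000]
After op 4 sync(1): ref=7.0000 raw=[14.0000 7.0000]
After op 5 tick(8): ref=15.0000 raw=[30.0000 19.0000]
After op 6 tick(1): ref=16.0000 raw=[32.0000 20.5000]
Wrap final raw readings (mod 24): 32.0000 mod 24 = 8.0000; 20.5000 mod 24 = 20.5000

Answer: 8.0000 20.5000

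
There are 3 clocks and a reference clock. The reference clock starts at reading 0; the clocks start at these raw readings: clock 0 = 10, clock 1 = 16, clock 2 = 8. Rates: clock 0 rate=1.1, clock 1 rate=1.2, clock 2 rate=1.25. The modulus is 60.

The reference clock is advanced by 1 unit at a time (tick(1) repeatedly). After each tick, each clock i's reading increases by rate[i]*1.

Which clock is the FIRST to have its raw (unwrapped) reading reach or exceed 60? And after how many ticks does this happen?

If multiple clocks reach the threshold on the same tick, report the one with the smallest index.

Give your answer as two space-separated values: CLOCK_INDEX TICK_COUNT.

clock 0: start=10, rate=1.1, needs 60-10 = 50; ticks = ceil(50/1.1) = ceil(45.4545) = 46; reading at tick 46 = 10 + 1.1*46 = 60.6000
clock 1: start=16, rate=1.2, needs 60-16 = 44; ticks = ceil(44/1.2) = ceil(36.6667) = 37; reading at tick 37 = 16 + 1.2*37 = 60.4000
clock 2: start=8, rate=1.25, needs 60-8 = 52; ticks = ceil(52/1.25) = ceil(41.6000) = 42; reading at tick 42 = 8 + 1.25*42 = 60.5000
Minimum tick count = 37; winners = [1]; smallest index = 1

Answer: 1 37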